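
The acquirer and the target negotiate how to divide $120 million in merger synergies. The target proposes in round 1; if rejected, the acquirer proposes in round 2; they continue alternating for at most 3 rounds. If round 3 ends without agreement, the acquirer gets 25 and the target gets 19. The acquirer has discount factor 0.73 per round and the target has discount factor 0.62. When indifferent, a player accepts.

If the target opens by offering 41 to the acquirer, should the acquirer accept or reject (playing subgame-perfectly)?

Work out the acquirer's continuation value if the offer is rejected.
Round 3 (the target proposes): the acquirer gets 25 if talks fail, so the target offers 25 and keeps 95.
Round 2 (the acquirer proposes): the target can get 95 next round, worth 0.62 × 95 = 58.9 now, so the acquirer offers 58.9, keeping 61.1.
So by rejecting in round 1, the acquirer gets 61.1 next round, worth 0.73 × 61.1 = 44.603 now.
Offer 41 < 44.603, so the acquirer rejects.

Reject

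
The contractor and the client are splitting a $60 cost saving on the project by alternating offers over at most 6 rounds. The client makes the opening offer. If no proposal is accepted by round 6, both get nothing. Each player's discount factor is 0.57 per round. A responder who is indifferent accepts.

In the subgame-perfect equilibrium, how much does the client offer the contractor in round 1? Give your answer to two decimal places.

Round 6 (the contractor proposes): rejection yields 0 for the client; the contractor offers 0 and keeps 60.
Round 5 (the client proposes): the contractor can get 60 next round, worth 0.57 × 60 = 34.2 now, so the client offers 34.2, keeping 25.8.
Round 4 (the contractor proposes): the client can get 25.8 next round, worth 0.57 × 25.8 = 14.706 now. The contractor offers 14.706 and keeps 60 − 14.706 = 45.294.
Round 3 (the client proposes): the contractor can get 45.294 next round, worth 0.57 × 45.294 = 25.81758 now. The client offers 25.81758 and keeps 60 − 25.81758 = 34.18242.
Round 2 (the contractor proposes): the client can get 34.18242 next round, worth 0.57 × 34.18242 = 19.4839794 now, so the contractor offers 19.4839794, keeping 40.5160206.
Round 1 (the client proposes): the contractor can get 40.5160206 next round, worth 0.57 × 40.5160206 = 23.094131742 now, so the client offers 23.094131742, keeping 36.905868258.

23.09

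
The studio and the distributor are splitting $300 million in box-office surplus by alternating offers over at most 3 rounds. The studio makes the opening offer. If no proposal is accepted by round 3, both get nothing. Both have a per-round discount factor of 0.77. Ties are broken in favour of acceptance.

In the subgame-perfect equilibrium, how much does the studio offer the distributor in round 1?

53.13

By backward induction:
Round 3 (the studio proposes): rejection yields 0 for the distributor; the studio offers 0 and keeps 300.
Round 2 (the distributor proposes): the studio can get 300 next round, worth 0.77 × 300 = 231 now. The distributor offers 231 and keeps 300 − 231 = 69.
Round 1 (the studio proposes): the distributor can get 69 next round, worth 0.77 × 69 = 53.13 now. The studio offers 53.13 and keeps 300 − 53.13 = 246.87.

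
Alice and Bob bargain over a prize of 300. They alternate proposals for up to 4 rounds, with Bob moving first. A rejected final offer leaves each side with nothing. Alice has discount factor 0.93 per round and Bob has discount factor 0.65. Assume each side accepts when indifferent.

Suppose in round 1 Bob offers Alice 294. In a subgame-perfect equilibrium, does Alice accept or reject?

Accept

Round 4 (Alice proposes): Bob will accept anything ≥ 0, so Alice offers 0 and keeps 300.
Round 3 (Bob proposes): Alice can get 300 next round, worth 0.93 × 300 = 279 now. Bob offers 279 and keeps 300 − 279 = 21.
Round 2 (Alice proposes): Bob can get 21 next round, worth 0.65 × 21 = 13.65 now; Alice offers that and keeps 286.35.
So by rejecting in round 1, Alice gets 286.35 next round, worth 0.93 × 286.35 = 266.3055 now.
Offer 294 ≥ 266.3055, so Alice accepts.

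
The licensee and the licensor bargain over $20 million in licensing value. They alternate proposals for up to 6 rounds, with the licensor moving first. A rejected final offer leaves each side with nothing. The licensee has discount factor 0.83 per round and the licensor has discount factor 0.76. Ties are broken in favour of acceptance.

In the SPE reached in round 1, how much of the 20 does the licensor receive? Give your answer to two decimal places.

Round 6 (the licensee proposes): the licensor will accept anything ≥ 0, so the licensee offers 0 and keeps 20.
Round 5 (the licensor proposes): the licensee can get 20 next round, worth 0.83 × 20 = 16.6 now. The licensor offers 16.6 and keeps 20 − 16.6 = 3.4.
Round 4 (the licensee proposes): the licensor can get 3.4 next round, worth 0.76 × 3.4 = 2.584 now; the licensee offers that and keeps 17.416.
Round 3 (the licensor proposes): the licensee can get 17.416 next round, worth 0.83 × 17.416 = 14.45528 now; the licensor offers that and keeps 5.54472.
Round 2 (the licensee proposes): the licensor can get 5.54472 next round, worth 0.76 × 5.54472 = 4.2139872 now; the licensee offers that and keeps 15.7860128.
Round 1 (the licensor proposes): the licensee can get 15.7860128 next round, worth 0.83 × 15.7860128 = 13.102390624 now. The licensor offers 13.102390624 and keeps 20 − 13.102390624 = 6.897609376.

6.90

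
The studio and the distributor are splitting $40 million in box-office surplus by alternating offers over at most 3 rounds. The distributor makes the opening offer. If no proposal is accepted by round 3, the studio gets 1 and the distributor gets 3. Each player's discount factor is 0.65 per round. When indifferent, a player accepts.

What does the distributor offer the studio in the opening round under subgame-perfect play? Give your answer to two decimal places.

By backward induction:
Round 3 (the distributor proposes): the studio gets 1 if talks fail, so the distributor offers 1 and keeps 39.
Round 2 (the studio proposes): the distributor can get 39 next round, worth 0.65 × 39 = 25.35 now. The studio offers 25.35 and keeps 40 − 25.35 = 14.65.
Round 1 (the distributor proposes): the studio can get 14.65 next round, worth 0.65 × 14.65 = 9.5225 now; the distributor offers that and keeps 30.4775.

9.52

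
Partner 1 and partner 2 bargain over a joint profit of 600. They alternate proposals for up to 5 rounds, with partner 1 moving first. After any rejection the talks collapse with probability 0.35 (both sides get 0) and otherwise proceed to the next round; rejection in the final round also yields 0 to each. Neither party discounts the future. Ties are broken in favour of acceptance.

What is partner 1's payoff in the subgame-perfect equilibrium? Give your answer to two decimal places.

405.83

Round 5 (partner 1 proposes): rejection yields 0 for partner 2; partner 1 offers 0 and keeps 600.
Round 4 (partner 2 proposes): rejecting gives partner 1 an expected 0.65 × 600 = 390. Partner 2 offers 390 and keeps 600 − 390 = 210.
Round 3 (partner 1 proposes): rejecting gives partner 2 an expected 0.65 × 210 = 136.5, so partner 1 offers 136.5, keeping 463.5.
Round 2 (partner 2 proposes): rejecting gives partner 1 an expected 0.65 × 463.5 = 301.275. Partner 2 offers 301.275 and keeps 600 − 301.275 = 298.725.
Round 1 (partner 1 proposes): rejecting gives partner 2 an expected 0.65 × 298.725 = 194.17125, so partner 1 offers 194.17125, keeping 405.82875.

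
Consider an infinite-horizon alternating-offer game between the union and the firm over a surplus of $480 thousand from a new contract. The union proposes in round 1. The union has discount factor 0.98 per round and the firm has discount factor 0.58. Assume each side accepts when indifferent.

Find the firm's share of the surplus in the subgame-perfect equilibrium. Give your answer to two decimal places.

12.90

In a stationary SPE each proposer offers the other exactly their discounted continuation value.
If the union keeps x when proposing and the firm keeps y when proposing, then x = 480 − 0.58y and y = 480 − 0.98x.
Solving: x = 480(1 − 0.58) / (1 − 0.98·0.58) = 201.6 / 0.4316 ≈ 467.0992.
The firm gets 480 − 467.0992 ≈ 12.9008.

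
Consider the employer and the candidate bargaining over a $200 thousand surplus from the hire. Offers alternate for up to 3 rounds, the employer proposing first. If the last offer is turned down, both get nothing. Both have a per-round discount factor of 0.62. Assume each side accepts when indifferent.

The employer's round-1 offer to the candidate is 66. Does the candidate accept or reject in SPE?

Accept

Work out the candidate's continuation value if the offer is rejected.
Round 3 (the employer proposes): the candidate will accept anything ≥ 0, so the employer offers 0 and keeps 200.
Round 2 (the candidate proposes): the employer can get 200 next round, worth 0.62 × 200 = 124 now, so the candidate offers 124, keeping 76.
So by rejecting in round 1, the candidate gets 76 next round, worth 0.62 × 76 = 47.12 now.
Offer 66 ≥ 47.12, so the candidate accepts.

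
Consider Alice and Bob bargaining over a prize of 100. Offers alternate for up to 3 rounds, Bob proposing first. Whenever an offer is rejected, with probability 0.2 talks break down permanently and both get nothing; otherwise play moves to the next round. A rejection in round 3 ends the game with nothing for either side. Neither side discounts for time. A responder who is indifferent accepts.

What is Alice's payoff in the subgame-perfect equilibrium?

By backward induction:
Round 3 (Bob proposes): Alice will accept anything ≥ 0, so Bob offers 0 and keeps 100.
Round 2 (Alice proposes): rejecting gives Bob an expected 0.8 × 100 = 80, so Alice offers 80, keeping 20.
Round 1 (Bob proposes): rejecting gives Alice an expected 0.8 × 20 = 16, so Bob offers 16, keeping 84.

16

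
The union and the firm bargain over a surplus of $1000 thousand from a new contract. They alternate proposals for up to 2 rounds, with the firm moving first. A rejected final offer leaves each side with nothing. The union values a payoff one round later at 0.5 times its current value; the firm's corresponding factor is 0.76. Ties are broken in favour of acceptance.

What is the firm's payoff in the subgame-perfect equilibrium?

Work backward from the last round.
Round 2 (the union proposes): rejection yields 0 for the firm; the union offers 0 and keeps 1000.
Round 1 (the firm proposes): the union can get 1000 next round, worth 0.5 × 1000 = 500 now, so the firm offers 500, keeping 500.

500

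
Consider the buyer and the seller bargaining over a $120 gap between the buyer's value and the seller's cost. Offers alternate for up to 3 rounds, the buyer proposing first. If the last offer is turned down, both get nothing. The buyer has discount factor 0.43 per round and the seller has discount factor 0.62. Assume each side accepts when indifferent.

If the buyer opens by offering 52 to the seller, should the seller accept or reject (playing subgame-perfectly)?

Accept

Round 3 (the buyer proposes): the seller will accept anything ≥ 0, so the buyer offers 0 and keeps 120.
Round 2 (the seller proposes): the buyer can get 120 next round, worth 0.43 × 120 = 51.6 now; the seller offers that and keeps 68.4.
So by rejecting in round 1, the seller gets 68.4 next round, worth 0.62 × 68.4 = 42.408 now.
Offer 52 ≥ 42.408, so the seller accepts.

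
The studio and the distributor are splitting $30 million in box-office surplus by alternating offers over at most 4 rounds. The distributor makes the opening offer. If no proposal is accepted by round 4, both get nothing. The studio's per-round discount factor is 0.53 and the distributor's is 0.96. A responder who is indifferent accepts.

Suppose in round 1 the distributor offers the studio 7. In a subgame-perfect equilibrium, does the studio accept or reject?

Reject

Work out the studio's continuation value if the offer is rejected.
Round 4 (the studio proposes): the distributor will accept anything ≥ 0, so the studio offers 0 and keeps 30.
Round 3 (the distributor proposes): the studio can get 30 next round, worth 0.53 × 30 = 15.9 now. The distributor offers 15.9 and keeps 30 − 15.9 = 14.1.
Round 2 (the studio proposes): the distributor can get 14.1 next round, worth 0.96 × 14.1 = 13.536 now, so the studio offers 13.536, keeping 16.464.
So by rejecting in round 1, the studio gets 16.464 next round, worth 0.53 × 16.464 = 8.72592 now.
Offer 7 < 8.72592, so the studio rejects.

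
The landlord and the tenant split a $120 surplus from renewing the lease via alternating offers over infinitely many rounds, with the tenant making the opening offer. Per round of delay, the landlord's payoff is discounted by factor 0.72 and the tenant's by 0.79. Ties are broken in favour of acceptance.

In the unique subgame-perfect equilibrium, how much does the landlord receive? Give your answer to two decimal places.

Let x be the tenant's share when the tenant proposes and y be the landlord's share when the landlord proposes.
The landlord accepts iff offered ≥ 0.72·y, so x = 120 − 0.72y. Symmetrically y = 120 − 0.79x.
Substituting: x = 120 − 0.72(120 − 0.79x), giving x(1 − 0.79·0.72) = 120(1 − 0.72).
So x = 120 × 0.28 / 0.4312 ≈ 77.9221, and the landlord receives 120 − x ≈ 42.0779.

42.08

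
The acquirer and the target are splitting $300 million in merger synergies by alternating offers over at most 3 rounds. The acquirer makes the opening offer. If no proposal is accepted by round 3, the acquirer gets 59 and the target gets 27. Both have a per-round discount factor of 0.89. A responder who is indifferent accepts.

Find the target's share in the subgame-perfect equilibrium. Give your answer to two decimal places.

By backward induction:
Round 3 (the acquirer proposes): the target gets 27 if talks fail, so the acquirer offers 27 and keeps 273.
Round 2 (the target proposes): the acquirer can get 273 next round, worth 0.89 × 273 = 242.97 now; the target offers that and keeps 57.03.
Round 1 (the acquirer proposes): the target can get 57.03 next round, worth 0.89 × 57.03 = 50.7567 now, so the acquirer offers 50.7567, keeping 249.2433.

50.76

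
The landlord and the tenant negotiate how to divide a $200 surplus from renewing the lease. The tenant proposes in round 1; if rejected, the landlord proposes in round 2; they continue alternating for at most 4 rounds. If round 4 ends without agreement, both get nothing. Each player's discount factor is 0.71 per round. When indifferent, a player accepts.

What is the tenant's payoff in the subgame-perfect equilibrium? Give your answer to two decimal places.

By backward induction:
Round 4 (the landlord proposes): the tenant will accept anything ≥ 0, so the landlord offers 0 and keeps 200.
Round 3 (the tenant proposes): the landlord can get 200 next round, worth 0.71 × 200 = 142 now, so the tenant offers 142, keeping 58.
Round 2 (the landlord proposes): the tenant can get 58 next round, worth 0.71 × 58 = 41.18 now; the landlord offers that and keeps 158.82.
Round 1 (the tenant proposes): the landlord can get 158.82 next round, worth 0.71 × 158.82 = 112.7622 now, so the tenant offers 112.7622, keeping 87.2378.

87.24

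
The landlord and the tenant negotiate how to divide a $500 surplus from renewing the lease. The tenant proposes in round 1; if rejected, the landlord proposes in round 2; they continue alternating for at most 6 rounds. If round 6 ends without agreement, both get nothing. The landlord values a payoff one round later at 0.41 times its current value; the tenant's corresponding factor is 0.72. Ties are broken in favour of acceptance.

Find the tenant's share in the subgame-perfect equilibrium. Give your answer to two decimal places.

407.79

Work backward from the last round.
Round 6 (the landlord proposes): rejection yields 0 for the tenant; the landlord offers 0 and keeps 500.
Round 5 (the tenant proposes): the landlord can get 500 next round, worth 0.41 × 500 = 205 now, so the tenant offers 205, keeping 295.
Round 4 (the landlord proposes): the tenant can get 295 next round, worth 0.72 × 295 = 212.4 now. The landlord offers 212.4 and keeps 500 − 212.4 = 287.6.
Round 3 (the tenant proposes): the landlord can get 287.6 next round, worth 0.41 × 287.6 = 117.916 now; the tenant offers that and keeps 382.084.
Round 2 (the landlord proposes): the tenant can get 382.084 next round, worth 0.72 × 382.084 = 275.10048 now; the landlord offers that and keeps 224.89952.
Round 1 (the tenant proposes): the landlord can get 224.89952 next round, worth 0.41 × 224.89952 = 92.2088032 now; the tenant offers that and keeps 407.7911968.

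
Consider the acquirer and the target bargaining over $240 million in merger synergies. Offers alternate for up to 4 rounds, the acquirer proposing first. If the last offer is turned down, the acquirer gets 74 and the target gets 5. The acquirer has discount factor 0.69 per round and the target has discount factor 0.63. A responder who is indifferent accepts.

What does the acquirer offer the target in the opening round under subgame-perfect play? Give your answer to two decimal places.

92.33

Round 4 (the target proposes): the acquirer gets 74 if talks fail, so the target offers 74 and keeps 166.
Round 3 (the acquirer proposes): the target can get 166 next round, worth 0.63 × 166 = 104.58 now. The acquirer offers 104.58 and keeps 240 − 104.58 = 135.42.
Round 2 (the target proposes): the acquirer can get 135.42 next round, worth 0.69 × 135.42 = 93.4398 now, so the target offers 93.4398, keeping 146.5602.
Round 1 (the acquirer proposes): the target can get 146.5602 next round, worth 0.63 × 146.5602 = 92.332926 now. The acquirer offers 92.332926 and keeps 240 − 92.332926 = 147.667074.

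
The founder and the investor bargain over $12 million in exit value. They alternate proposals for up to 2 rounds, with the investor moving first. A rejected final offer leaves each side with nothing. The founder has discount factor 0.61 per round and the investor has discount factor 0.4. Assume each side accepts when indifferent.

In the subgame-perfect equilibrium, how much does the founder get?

7.32

Work backward from the last round.
Round 2 (the founder proposes): rejection yields 0 for the investor; the founder offers 0 and keeps 12.
Round 1 (the investor proposes): the founder can get 12 next round, worth 0.61 × 12 = 7.32 now; the investor offers that and keeps 4.68.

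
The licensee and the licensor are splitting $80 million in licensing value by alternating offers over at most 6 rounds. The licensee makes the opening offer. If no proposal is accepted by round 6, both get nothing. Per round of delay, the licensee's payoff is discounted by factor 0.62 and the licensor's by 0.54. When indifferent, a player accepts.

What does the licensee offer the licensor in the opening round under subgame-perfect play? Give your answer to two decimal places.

Round 6 (the licensor proposes): rejection yields 0 for the licensee; the licensor offers 0 and keeps 80.
Round 5 (the licensee proposes): the licensor can get 80 next round, worth 0.54 × 80 = 43.2 now. The licensee offers 43.2 and keeps 80 − 43.2 = 36.8.
Round 4 (the licensor proposes): the licensee can get 36.8 next round, worth 0.62 × 36.8 = 22.816 now, so the licensor offers 22.816, keeping 57.184.
Round 3 (the licensee proposes): the licensor can get 57.184 next round, worth 0.54 × 57.184 = 30.87936 now, so the licensee offers 30.87936, keeping 49.12064.
Round 2 (the licensor proposes): the licensee can get 49.12064 next round, worth 0.62 × 49.12064 = 30.4547968 now. The licensor offers 30.4547968 and keeps 80 − 30.4547968 = 49.5452032.
Round 1 (the licensee proposes): the licensor can get 49.5452032 next round, worth 0.54 × 49.5452032 = 26.754409728 now. The licensee offers 26.754409728 and keeps 80 − 26.754409728 = 53.245590272.

26.75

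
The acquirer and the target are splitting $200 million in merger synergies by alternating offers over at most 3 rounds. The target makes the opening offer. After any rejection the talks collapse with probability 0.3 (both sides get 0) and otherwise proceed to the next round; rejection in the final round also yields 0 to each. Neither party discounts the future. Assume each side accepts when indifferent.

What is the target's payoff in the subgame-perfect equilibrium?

Round 3 (the target proposes): the acquirer will accept anything ≥ 0, so the target offers 0 and keeps 200.
Round 2 (the acquirer proposes): rejecting gives the target an expected 0.7 × 200 = 140. The acquirer offers 140 and keeps 200 − 140 = 60.
Round 1 (the target proposes): rejecting gives the acquirer an expected 0.7 × 60 = 42. The target offers 42 and keeps 200 − 42 = 158.

158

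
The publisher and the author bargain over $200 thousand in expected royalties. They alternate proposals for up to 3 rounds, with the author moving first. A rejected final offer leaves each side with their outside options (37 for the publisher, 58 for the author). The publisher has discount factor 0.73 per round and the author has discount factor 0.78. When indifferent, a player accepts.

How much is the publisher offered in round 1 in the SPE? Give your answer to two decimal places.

Solve by backward induction from round 3.
Round 3 (the author proposes): the publisher gets 37 if talks fail, so the author offers 37 and keeps 163.
Round 2 (the publisher proposes): the author can get 163 next round, worth 0.78 × 163 = 127.14 now; the publisher offers that and keeps 72.86.
Round 1 (the author proposes): the publisher can get 72.86 next round, worth 0.73 × 72.86 = 53.1878 now; the author offers that and keeps 146.8122.

53.19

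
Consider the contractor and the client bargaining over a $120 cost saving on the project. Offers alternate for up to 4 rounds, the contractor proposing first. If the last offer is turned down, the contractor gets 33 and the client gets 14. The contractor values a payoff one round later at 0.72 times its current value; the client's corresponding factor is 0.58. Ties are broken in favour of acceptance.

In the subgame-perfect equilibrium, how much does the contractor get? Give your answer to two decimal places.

Solve by backward induction from round 4.
Round 4 (the client proposes): the contractor gets 33 if talks fail, so the client offers 33 and keeps 87.
Round 3 (the contractor proposes): the client can get 87 next round, worth 0.58 × 87 = 50.46 now, so the contractor offers 50.46, keeping 69.54.
Round 2 (the client proposes): the contractor can get 69.54 next round, worth 0.72 × 69.54 = 50.0688 now; the client offers that and keeps 69.9312.
Round 1 (the contractor proposes): the client can get 69.9312 next round, worth 0.58 × 69.9312 = 40.560096 now. The contractor offers 40.560096 and keeps 120 − 40.560096 = 79.439904.

79.44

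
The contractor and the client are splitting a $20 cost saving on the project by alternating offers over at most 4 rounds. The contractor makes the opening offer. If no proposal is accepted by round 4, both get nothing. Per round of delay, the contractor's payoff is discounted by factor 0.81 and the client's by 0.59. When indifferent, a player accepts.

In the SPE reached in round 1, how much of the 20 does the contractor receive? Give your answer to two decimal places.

12.12

Work backward from the last round.
Round 4 (the client proposes): rejection yields 0 for the contractor; the client offers 0 and keeps 20.
Round 3 (the contractor proposes): the client can get 20 next round, worth 0.59 × 20 = 11.8 now. The contractor offers 11.8 and keeps 20 − 11.8 = 8.2.
Round 2 (the client proposes): the contractor can get 8.2 next round, worth 0.81 × 8.2 = 6.642 now, so the client offers 6.642, keeping 13.358.
Round 1 (the contractor proposes): the client can get 13.358 next round, worth 0.59 × 13.358 = 7.88122 now, so the contractor offers 7.88122, keeping 12.11878.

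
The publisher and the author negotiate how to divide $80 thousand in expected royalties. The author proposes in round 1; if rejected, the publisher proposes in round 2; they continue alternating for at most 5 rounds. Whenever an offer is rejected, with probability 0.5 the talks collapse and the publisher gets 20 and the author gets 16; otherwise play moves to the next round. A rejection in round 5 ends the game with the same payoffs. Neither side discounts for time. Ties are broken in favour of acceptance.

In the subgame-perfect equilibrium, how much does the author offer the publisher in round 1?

Round 5 (the author proposes): the publisher gets 20 if talks fail, so the author offers 20 and keeps 60.
Round 4 (the publisher proposes): rejecting gives the author an expected 0.5 × 60 + 0.5 × 16 = 38; the publisher offers that and keeps 42.
Round 3 (the author proposes): rejecting gives the publisher an expected 0.5 × 42 + 0.5 × 20 = 31, so the author offers 31, keeping 49.
Round 2 (the publisher proposes): rejecting gives the author an expected 0.5 × 49 + 0.5 × 16 = 32.5, so the publisher offers 32.5, keeping 47.5.
Round 1 (the author proposes): rejecting gives the publisher an expected 0.5 × 47.5 + 0.5 × 20 = 33.75; the author offers that and keeps 46.25.

33.75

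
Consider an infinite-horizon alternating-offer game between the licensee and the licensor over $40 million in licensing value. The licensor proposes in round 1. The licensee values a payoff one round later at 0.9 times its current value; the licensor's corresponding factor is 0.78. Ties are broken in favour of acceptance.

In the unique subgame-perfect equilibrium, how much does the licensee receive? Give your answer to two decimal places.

26.58

In a stationary SPE each proposer offers the other exactly their discounted continuation value.
If the licensor keeps x when proposing and the licensee keeps y when proposing, then x = 40 − 0.9y and y = 40 − 0.78x.
Solving: x = 40(1 − 0.9) / (1 − 0.78·0.9) = 4 / 0.298 ≈ 13.4228.
The licensee gets 40 − 13.4228 ≈ 26.5772.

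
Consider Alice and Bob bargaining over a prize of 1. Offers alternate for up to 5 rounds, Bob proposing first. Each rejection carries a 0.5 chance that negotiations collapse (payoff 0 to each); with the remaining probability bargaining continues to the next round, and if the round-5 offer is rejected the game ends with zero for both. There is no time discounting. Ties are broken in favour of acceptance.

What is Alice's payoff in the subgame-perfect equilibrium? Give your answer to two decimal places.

0.31

Round 5 (Bob proposes): Alice will accept anything ≥ 0, so Bob offers 0 and keeps 1.
Round 4 (Alice proposes): rejecting gives Bob an expected 0.5 × 1 = 0.5, so Alice offers 0.5, keeping 0.5.
Round 3 (Bob proposes): rejecting gives Alice an expected 0.5 × 0.5 = 0.25. Bob offers 0.25 and keeps 1 − 0.25 = 0.75.
Round 2 (Alice proposes): rejecting gives Bob an expected 0.5 × 0.75 = 0.375. Alice offers 0.375 and keeps 1 − 0.375 = 0.625.
Round 1 (Bob proposes): rejecting gives Alice an expected 0.5 × 0.625 = 0.3125; Bob offers that and keeps 0.6875.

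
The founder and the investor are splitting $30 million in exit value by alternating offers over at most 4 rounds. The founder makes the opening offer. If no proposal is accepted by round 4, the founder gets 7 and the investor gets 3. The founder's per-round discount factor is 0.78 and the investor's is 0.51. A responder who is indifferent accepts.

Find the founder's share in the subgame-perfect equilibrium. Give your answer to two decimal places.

Round 4 (the investor proposes): the founder gets 7 if talks fail, so the investor offers 7 and keeps 23.
Round 3 (the founder proposes): the investor can get 23 next round, worth 0.51 × 23 = 11.73 now. The founder offers 11.73 and keeps 30 − 11.73 = 18.27.
Round 2 (the investor proposes): the founder can get 18.27 next round, worth 0.78 × 18.27 = 14.2506 now. The investor offers 14.2506 and keeps 30 − 14.2506 = 15.7494.
Round 1 (the founder proposes): the investor can get 15.7494 next round, worth 0.51 × 15.7494 = 8.032194 now; the founder offers that and keeps 21.967806.

21.97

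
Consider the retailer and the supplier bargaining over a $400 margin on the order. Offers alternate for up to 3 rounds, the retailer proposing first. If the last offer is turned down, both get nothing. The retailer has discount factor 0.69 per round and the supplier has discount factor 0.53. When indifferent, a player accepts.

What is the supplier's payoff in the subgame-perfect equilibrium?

65.72

Work backward from the last round.
Round 3 (the retailer proposes): rejection yields 0 for the supplier; the retailer offers 0 and keeps 400.
Round 2 (the supplier proposes): the retailer can get 400 next round, worth 0.69 × 400 = 276 now; the supplier offers that and keeps 124.
Round 1 (the retailer proposes): the supplier can get 124 next round, worth 0.53 × 124 = 65.72 now; the retailer offers that and keeps 334.28.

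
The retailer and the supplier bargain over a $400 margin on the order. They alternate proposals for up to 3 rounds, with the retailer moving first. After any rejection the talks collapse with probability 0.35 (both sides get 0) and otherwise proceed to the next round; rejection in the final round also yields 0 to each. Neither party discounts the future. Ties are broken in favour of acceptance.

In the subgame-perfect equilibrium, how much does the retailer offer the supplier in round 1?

Round 3 (the retailer proposes): the supplier will accept anything ≥ 0, so the retailer offers 0 and keeps 400.
Round 2 (the supplier proposes): rejecting gives the retailer an expected 0.65 × 400 = 260; the supplier offers that and keeps 140.
Round 1 (the retailer proposes): rejecting gives the supplier an expected 0.65 × 140 = 91. The retailer offers 91 and keeps 400 − 91 = 309.

91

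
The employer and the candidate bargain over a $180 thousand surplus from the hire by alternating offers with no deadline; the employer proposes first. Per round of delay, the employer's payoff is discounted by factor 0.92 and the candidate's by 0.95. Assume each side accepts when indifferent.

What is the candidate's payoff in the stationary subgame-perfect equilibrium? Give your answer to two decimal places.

When the employer proposes, the candidate accepts any offer worth at least 0.95 times what the candidate would get by proposing next round; and vice versa.
This gives x = 180 − 0.95y and y = 180 − 0.92x, where x and y are each side's share when it proposes.
Hence (1 − 0.95·0.92)x = 180(1 − 0.95), i.e. 0.126·x = 9.
x ≈ 71.4286; the candidate's share is 180 − x ≈ 108.5714.

108.57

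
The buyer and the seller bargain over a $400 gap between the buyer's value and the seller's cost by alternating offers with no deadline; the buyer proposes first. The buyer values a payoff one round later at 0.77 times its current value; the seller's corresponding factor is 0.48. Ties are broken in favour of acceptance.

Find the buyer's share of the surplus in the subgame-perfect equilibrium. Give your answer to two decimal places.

When the buyer proposes, the seller accepts any offer worth at least 0.48 times what the seller would get by proposing next round; and vice versa.
This gives x = 400 − 0.48y and y = 400 − 0.77x, where x and y are each side's share when it proposes.
Hence (1 − 0.48·0.77)x = 400(1 − 0.48), i.e. 0.6304·x = 208.
x ≈ 329.9492; the seller's share is 400 − x ≈ 70.0508.

329.95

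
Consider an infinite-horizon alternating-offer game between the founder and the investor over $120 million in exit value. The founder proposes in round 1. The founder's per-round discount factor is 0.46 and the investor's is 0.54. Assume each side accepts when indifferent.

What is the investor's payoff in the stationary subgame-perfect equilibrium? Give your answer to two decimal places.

46.56

When the founder proposes, the investor accepts any offer worth at least 0.54 times what the investor would get by proposing next round; and vice versa.
This gives x = 120 − 0.54y and y = 120 − 0.46x, where x and y are each side's share when it proposes.
Hence (1 − 0.54·0.46)x = 120(1 − 0.54), i.e. 0.7516·x = 55.2.
x ≈ 73.4433; the investor's share is 120 − x ≈ 46.5567.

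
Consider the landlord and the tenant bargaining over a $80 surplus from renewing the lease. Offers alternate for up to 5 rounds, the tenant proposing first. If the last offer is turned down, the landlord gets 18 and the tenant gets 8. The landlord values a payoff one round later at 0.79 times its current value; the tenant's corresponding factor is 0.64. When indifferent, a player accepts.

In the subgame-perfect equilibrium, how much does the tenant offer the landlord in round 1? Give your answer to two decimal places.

Work backward from the last round.
Round 5 (the tenant proposes): the landlord gets 18 if talks fail, so the tenant offers 18 and keeps 62.
Round 4 (the landlord proposes): the tenant can get 62 next round, worth 0.64 × 62 = 39.68 now, so the landlord offers 39.68, keeping 40.32.
Round 3 (the tenant proposes): the landlord can get 40.32 next round, worth 0.79 × 40.32 = 31.8528 now, so the tenant offers 31.8528, keeping 48.1472.
Round 2 (the landlord proposes): the tenant can get 48.1472 next round, worth 0.64 × 48.1472 = 30.814208 now; the landlord offers that and keeps 49.185792.
Round 1 (the tenant proposes): the landlord can get 49.185792 next round, worth 0.79 × 49.185792 = 38.85677568 now; the tenant offers that and keeps 41.14322432.

38.86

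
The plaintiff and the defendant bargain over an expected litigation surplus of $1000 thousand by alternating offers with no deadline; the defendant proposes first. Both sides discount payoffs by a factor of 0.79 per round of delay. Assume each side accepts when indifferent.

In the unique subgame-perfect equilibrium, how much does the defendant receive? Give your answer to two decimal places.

Let x be the defendant's share when the defendant proposes and y be the plaintiff's share when the plaintiff proposes.
The plaintiff accepts iff offered ≥ 0.79·y, so x = 1000 − 0.79y. Symmetrically y = 1000 − 0.79x.
Substituting: x = 1000 − 0.79(1000 − 0.79x), giving x(1 − 0.79·0.79) = 1000(1 − 0.79).
So x = 1000 × 0.21 / 0.3759 ≈ 558.6592, and the plaintiff receives 1000 − x ≈ 441.3408.

558.66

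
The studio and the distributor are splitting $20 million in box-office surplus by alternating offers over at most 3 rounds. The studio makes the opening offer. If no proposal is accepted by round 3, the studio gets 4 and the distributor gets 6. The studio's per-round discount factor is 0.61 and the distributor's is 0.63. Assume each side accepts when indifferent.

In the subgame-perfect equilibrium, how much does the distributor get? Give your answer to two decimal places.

Round 3 (the studio proposes): the distributor gets 6 if talks fail, so the studio offers 6 and keeps 14.
Round 2 (the distributor proposes): the studio can get 14 next round, worth 0.61 × 14 = 8.54 now; the distributor offers that and keeps 11.46.
Round 1 (the studio proposes): the distributor can get 11.46 next round, worth 0.63 × 11.46 = 7.2198 now; the studio offers that and keeps 12.7802.

7.22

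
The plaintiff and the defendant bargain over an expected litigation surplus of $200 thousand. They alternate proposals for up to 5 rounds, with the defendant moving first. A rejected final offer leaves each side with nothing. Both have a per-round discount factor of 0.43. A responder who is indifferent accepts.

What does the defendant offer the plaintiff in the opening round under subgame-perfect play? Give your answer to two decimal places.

Round 5 (the defendant proposes): rejection yields 0 for the plaintiff; the defendant offers 0 and keeps 200.
Round 4 (the plaintiff proposes): the defendant can get 200 next round, worth 0.43 × 200 = 86 now, so the plaintiff offers 86, keeping 114.
Round 3 (the defendant proposes): the plaintiff can get 114 next round, worth 0.43 × 114 = 49.02 now, so the defendant offers 49.02, keeping 150.98.
Round 2 (the plaintiff proposes): the defendant can get 150.98 next round, worth 0.43 × 150.98 = 64.9214 now; the plaintiff offers that and keeps 135.0786.
Round 1 (the defendant proposes): the plaintiff can get 135.0786 next round, worth 0.43 × 135.0786 = 58.083798 now. The defendant offers 58.083798 and keeps 200 − 58.083798 = 141.916202.

58.08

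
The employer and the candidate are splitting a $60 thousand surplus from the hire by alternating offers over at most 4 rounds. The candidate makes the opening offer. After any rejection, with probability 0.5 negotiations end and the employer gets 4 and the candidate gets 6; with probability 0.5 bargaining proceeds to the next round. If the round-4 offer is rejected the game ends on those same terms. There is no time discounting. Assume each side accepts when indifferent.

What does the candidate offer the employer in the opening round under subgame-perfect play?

Round 4 (the employer proposes): the candidate gets 6 if talks fail, so the employer offers 6 and keeps 54.
Round 3 (the candidate proposes): rejecting gives the employer an expected 0.5 × 54 + 0.5 × 4 = 29; the candidate offers that and keeps 31.
Round 2 (the employer proposes): rejecting gives the candidate an expected 0.5 × 31 + 0.5 × 6 = 18.5; the employer offers that and keeps 41.5.
Round 1 (the candidate proposes): rejecting gives the employer an expected 0.5 × 41.5 + 0.5 × 4 = 22.75. The candidate offers 22.75 and keeps 60 − 22.75 = 37.25.

22.75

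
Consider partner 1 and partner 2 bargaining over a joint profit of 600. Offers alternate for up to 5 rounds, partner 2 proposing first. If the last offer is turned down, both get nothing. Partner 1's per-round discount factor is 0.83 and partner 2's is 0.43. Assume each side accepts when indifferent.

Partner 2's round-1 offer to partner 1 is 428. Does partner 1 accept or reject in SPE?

Accept

Work out partner 1's continuation value if the offer is rejected.
Round 5 (partner 2 proposes): partner 1 will accept anything ≥ 0, so partner 2 offers 0 and keeps 600.
Round 4 (partner 1 proposes): partner 2 can get 600 next round, worth 0.43 × 600 = 258 now, so partner 1 offers 258, keeping 342.
Round 3 (partner 2 proposes): partner 1 can get 342 next round, worth 0.83 × 342 = 283.86 now; partner 2 offers that and keeps 316.14.
Round 2 (partner 1 proposes): partner 2 can get 316.14 next round, worth 0.43 × 316.14 = 135.9402 now, so partner 1 offers 135.9402, keeping 464.0598.
So by rejecting in round 1, partner 1 gets 464.0598 next round, worth 0.83 × 464.0598 = 385.169634 now.
Offer 428 ≥ 385.169634, so partner 1 accepts.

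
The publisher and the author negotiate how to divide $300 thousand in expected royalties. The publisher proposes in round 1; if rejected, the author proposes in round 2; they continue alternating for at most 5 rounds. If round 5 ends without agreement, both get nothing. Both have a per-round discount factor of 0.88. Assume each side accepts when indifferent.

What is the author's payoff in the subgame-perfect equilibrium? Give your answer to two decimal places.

56.21

Round 5 (the publisher proposes): rejection yields 0 for the author; the publisher offers 0 and keeps 300.
Round 4 (the author proposes): the publisher can get 300 next round, worth 0.88 × 300 = 264 now. The author offers 264 and keeps 300 − 264 = 36.
Round 3 (the publisher proposes): the author can get 36 next round, worth 0.88 × 36 = 31.68 now. The publisher offers 31.68 and keeps 300 − 31.68 = 268.32.
Round 2 (the author proposes): the publisher can get 268.32 next round, worth 0.88 × 268.32 = 236.1216 now, so the author offers 236.1216, keeping 63.8784.
Round 1 (the publisher proposes): the author can get 63.8784 next round, worth 0.88 × 63.8784 = 56.212992 now, so the publisher offers 56.212992, keeping 243.787008.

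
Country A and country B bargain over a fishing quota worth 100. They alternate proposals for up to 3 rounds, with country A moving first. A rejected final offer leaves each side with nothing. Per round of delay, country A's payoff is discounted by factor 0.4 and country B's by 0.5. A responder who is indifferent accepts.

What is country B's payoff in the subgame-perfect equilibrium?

Work backward from the last round.
Round 3 (country A proposes): country B will accept anything ≥ 0, so country A offers 0 and keeps 100.
Round 2 (country B proposes): country A can get 100 next round, worth 0.4 × 100 = 40 now; country B offers that and keeps 60.
Round 1 (country A proposes): country B can get 60 next round, worth 0.5 × 60 = 30 now. Country A offers 30 and keeps 100 − 30 = 70.

30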